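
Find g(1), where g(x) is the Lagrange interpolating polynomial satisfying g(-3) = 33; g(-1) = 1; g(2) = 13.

Evaluate each Lagrange basis at x = 1:
L_0(1) = (2)·(-1)/[(-2)·(-5)] = -1/5
L_1(1) = (4)·(-1)/[(2)·(-3)] = 2/3
L_2(1) = (4)·(2)/[(5)·(3)] = 8/15
Sum: 33·(-1/5) + 1·(2/3) + 13·(8/15) = 1

1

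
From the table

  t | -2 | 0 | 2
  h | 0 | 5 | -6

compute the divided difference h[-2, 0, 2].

-2

h[-2,0] = (5 - 0) / (0 - (-2)) = 5/2
h[0,2] = (-6 - 5) / (2 - 0) = -11/2
h[-2,0,2] = (-11/2 - 5/2) / (2 - (-2)) = -2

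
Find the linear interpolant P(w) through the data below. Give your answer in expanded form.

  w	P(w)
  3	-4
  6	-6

P(w) = -(2/3)w - 2

Build the Lagrange basis polynomials:
L_0(w) = (w - 6) / [-3] = -(1/3)w + 2
L_1(w) = (w - 3) / [3] = (1/3)w - 1
P(w) = (-4)·L_0 + (-6)·L_1
  (-4)·L_0(w) = (4/3)w - 8
  (-6)·L_1(w) = -2w + 6
Adding term by term: -(2/3)w - 2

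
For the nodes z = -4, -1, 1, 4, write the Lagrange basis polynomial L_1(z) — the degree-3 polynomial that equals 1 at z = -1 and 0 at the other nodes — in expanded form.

L_1(z) = (z + 4)(z - 1)(z - 4) / [(3)·(-2)·(-5)]
       = (z^3 - z^2 - 16z + 16) / (30)

L_1(z) = (1/30)z^3 - (1/30)z^2 - (8/15)z + 8/15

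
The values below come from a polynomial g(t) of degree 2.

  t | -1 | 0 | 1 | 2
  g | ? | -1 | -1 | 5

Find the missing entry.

5

The 3 known values determine g uniquely (degree ≤ 2).
L_0(-1) = (-2)·(-3)/[(-1)·(-2)] = 3
L_1(-1) = (-1)·(-3)/[(1)·(-1)] = -3
L_2(-1) = (-1)·(-2)/[(2)·(1)] = 1
Sum: (-1)·(3) + (-1)·(-3) + 5·(1) = 5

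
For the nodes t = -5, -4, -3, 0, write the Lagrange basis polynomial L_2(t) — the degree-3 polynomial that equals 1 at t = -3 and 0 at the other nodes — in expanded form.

L_2(t) = (t + 5)(t + 4)t / [(2)·(1)·(-3)]
       = (t^3 + 9t^2 + 20t) / (-6)

L_2(t) = -(1/6)t^3 - (3/2)t^2 - (10/3)t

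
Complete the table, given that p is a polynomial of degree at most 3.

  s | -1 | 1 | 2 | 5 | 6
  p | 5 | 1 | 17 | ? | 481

The 4 known values determine p uniquely (degree ≤ 3).
L_0(5) = (4)·(3)·(-1)/[(-2)·(-3)·(-7)] = 2/7
L_1(5) = (6)·(3)·(-1)/[(2)·(-1)·(-5)] = -9/5
L_2(5) = (6)·(4)·(-1)/[(3)·(1)·(-4)] = 2
L_3(5) = (6)·(4)·(3)/[(7)·(5)·(4)] = 18/35
Sum: 5·(2/7) + 1·(-9/5) + 17·(2) + 481·(18/35) = 281

281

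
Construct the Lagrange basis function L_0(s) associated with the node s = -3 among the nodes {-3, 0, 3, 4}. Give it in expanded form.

L_0(s) = -(1/126)s^3 + (1/18)s^2 - (2/21)s

L_0(s) = s(s - 3)(s - 4) / [(-3)·(-6)·(-7)]
       = (s^3 - 7s^2 + 12s) / (-126)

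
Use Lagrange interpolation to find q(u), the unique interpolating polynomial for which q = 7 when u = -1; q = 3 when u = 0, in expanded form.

q(u) = -4u + 3

L_0(u) = u / [-1] = -u
L_1(u) = (u + 1) / [1] = u + 1
q(u) = 7·L_0 + 3·L_1
  7·L_0(u) = -7u
  3·L_1(u) = 3u + 3
Adding term by term: -4u + 3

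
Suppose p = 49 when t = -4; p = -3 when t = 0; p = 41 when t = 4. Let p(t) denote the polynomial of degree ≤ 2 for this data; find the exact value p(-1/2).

-7/4

Using Newton's divided-difference form:
p[-4,0] = (-3 - 49) / (0 - (-4)) = -13
p[0,4] = (41 - (-3)) / (4 - 0) = 11
p[-4,0,4] = (11 - (-13)) / (4 - (-4)) = 3
p(-1/2) = 49 + (-13)·(7/2) + 3·(7/2)·(-1/2) = -7/4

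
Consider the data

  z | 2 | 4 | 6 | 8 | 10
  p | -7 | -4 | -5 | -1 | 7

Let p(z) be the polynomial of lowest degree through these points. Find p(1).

Evaluate each Lagrange basis at z = 1:
L_0(1) = (-3)·(-5)·(-7)·(-9)/[(-2)·(-4)·(-6)·(-8)] = 315/128
L_1(1) = (-1)·(-5)·(-7)·(-9)/[(2)·(-2)·(-4)·(-6)] = -105/32
L_2(1) = (-1)·(-3)·(-7)·(-9)/[(4)·(2)·(-2)·(-4)] = 189/64
L_3(1) = (-1)·(-3)·(-5)·(-9)/[(6)·(4)·(2)·(-2)] = -45/32
L_4(1) = (-1)·(-3)·(-5)·(-7)/[(8)·(6)·(4)·(2)] = 35/128
Sum: (-7)·(315/128) + (-4)·(-105/32) + (-5)·(189/64) + (-1)·(-45/32) + 7·(35/128) = -995/64

-995/64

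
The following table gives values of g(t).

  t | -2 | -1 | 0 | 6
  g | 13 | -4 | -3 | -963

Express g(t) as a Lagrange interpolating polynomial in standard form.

L_0(t) = (t + 1)t(t - 6) / [-16] = -(1/16)t^3 + (5/16)t^2 + (3/8)t
L_1(t) = (t + 2)t(t - 6) / [7] = (1/7)t^3 - (4/7)t^2 - (12/7)t
L_2(t) = (t + 2)(t + 1)(t - 6) / [-12] = -(1/12)t^3 + (1/4)t^2 + (4/3)t + 1
L_3(t) = (t + 2)(t + 1)t / [336] = (1/336)t^3 + (1/112)t^2 + (1/168)t
g(t) = 13·L_0 + (-4)·L_1 + (-3)·L_2 + (-963)·L_3
  13·L_0(t) = -(13/16)t^3 + (65/16)t^2 + (39/8)t
  (-4)·L_1(t) = -(4/7)t^3 + (16/7)t^2 + (48/7)t
  (-3)·L_2(t) = (1/4)t^3 - (3/4)t^2 - 4t - 3
  (-963)·L_3(t) = -(321/112)t^3 - (963/112)t^2 - (321/56)t
Adding term by term: -4t^3 - 3t^2 + 2t - 3

g(t) = -4t^3 - 3t^2 + 2t - 3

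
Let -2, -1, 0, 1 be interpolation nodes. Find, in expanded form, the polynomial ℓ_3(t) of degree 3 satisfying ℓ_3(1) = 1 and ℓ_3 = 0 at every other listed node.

ℓ_3(t) = (1/6)t^3 + (1/2)t^2 + (1/3)t

ℓ_3(t) = (t + 2)(t + 1)t / [(3)·(2)·(1)]
       = (t^3 + 3t^2 + 2t) / (6)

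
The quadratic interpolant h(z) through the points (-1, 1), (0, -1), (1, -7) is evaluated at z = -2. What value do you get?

-1

L_0(-2) = (-2)·(-3)/[(-1)·(-2)] = 3
L_1(-2) = (-1)·(-3)/[(1)·(-1)] = -3
L_2(-2) = (-1)·(-2)/[(2)·(1)] = 1
Sum: 1·(3) + (-1)·(-3) + (-7)·(1) = -1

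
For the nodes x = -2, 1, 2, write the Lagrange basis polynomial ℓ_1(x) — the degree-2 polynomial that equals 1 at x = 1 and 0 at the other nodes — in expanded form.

ℓ_1(x) = (x + 2)(x - 2) / [(3)·(-1)]
       = (x^2 - 4) / (-3)

ℓ_1(x) = -(1/3)x^2 + 4/3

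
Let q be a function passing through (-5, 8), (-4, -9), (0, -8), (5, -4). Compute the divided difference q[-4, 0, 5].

q[-4,0] = (-8 - (-9)) / (0 - (-4)) = 1/4
q[0,5] = (-4 - (-8)) / (5 - 0) = 4/5
q[-4,0,5] = (4/5 - 1/4) / (5 - (-4)) = 11/180

11/180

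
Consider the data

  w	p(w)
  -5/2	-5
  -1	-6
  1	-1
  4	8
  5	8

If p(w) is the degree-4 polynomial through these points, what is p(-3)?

-10/3

L_0(-3) = (-2)·(-4)·(-7)·(-8)/[(-3/2)·(-7/2)·(-13/2)·(-15/2)] = 1024/585
L_1(-3) = (-1/2)·(-4)·(-7)·(-8)/[(3/2)·(-2)·(-5)·(-6)] = -56/45
L_2(-3) = (-1/2)·(-2)·(-7)·(-8)/[(7/2)·(2)·(-3)·(-4)] = 2/3
L_3(-3) = (-1/2)·(-2)·(-4)·(-8)/[(13/2)·(5)·(3)·(-1)] = -64/195
L_4(-3) = (-1/2)·(-2)·(-4)·(-7)/[(15/2)·(6)·(4)·(1)] = 7/45
Sum: (-5)·(1024/585) + (-6)·(-56/45) + (-1)·(2/3) + 8·(-64/195) + 8·(7/45) = -10/3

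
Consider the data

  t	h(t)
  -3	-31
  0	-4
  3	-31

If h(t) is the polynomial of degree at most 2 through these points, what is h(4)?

-52

Evaluate each Lagrange basis at t = 4:
L_0(4) = (4)·(1)/[(-3)·(-6)] = 2/9
L_1(4) = (7)·(1)/[(3)·(-3)] = -7/9
L_2(4) = (7)·(4)/[(6)·(3)] = 14/9
Sum: (-31)·(2/9) + (-4)·(-7/9) + (-31)·(14/9) = -52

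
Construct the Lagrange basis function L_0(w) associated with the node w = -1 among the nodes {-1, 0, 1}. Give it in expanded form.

L_0(w) = w(w - 1) / [(-1)·(-2)]
       = (w^2 - w) / (2)

L_0(w) = (1/2)w^2 - (1/2)w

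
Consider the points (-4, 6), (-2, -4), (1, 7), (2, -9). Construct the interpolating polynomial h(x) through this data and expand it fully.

Newton's divided differences:
h[-4,-2] = (-4 - 6) / (-2 - (-4)) = -5
h[-2,1] = (7 - (-4)) / (1 - (-2)) = 11/3
h[1,2] = (-9 - 7) / (2 - 1) = -16
h[-4,-2,1] = (11/3 - (-5)) / (1 - (-4)) = 26/15
h[-2,1,2] = (-16 - 11/3) / (2 - (-2)) = -59/12
h[-4,-2,1,2] = (-59/12 - 26/15) / (2 - (-4)) = -133/120
h(x) = 6 + (-5)·(x + 4) + (26/15)·(x + 4)(x + 2) + (-133/120)·(x + 4)(x + 2)(x - 1)
Expanding: h(x) = -(133/120)x^3 - (457/120)x^2 + (191/60)x + 131/15

h(x) = -(133/120)x^3 - (457/120)x^2 + (191/60)x + 131/15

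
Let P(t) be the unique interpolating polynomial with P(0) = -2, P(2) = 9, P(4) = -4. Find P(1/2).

3

L_0(1/2) = (-3/2)·(-7/2)/[(-2)·(-4)] = 21/32
L_1(1/2) = (1/2)·(-7/2)/[(2)·(-2)] = 7/16
L_2(1/2) = (1/2)·(-3/2)/[(4)·(2)] = -3/32
Sum: (-2)·(21/32) + 9·(7/16) + (-4)·(-3/32) = 3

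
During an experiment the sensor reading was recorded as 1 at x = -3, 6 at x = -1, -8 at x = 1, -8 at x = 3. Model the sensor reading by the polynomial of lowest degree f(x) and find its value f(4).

L_0(4) = (5)·(3)·(1)/[(-2)·(-4)·(-6)] = -5/16
L_1(4) = (7)·(3)·(1)/[(2)·(-2)·(-4)] = 21/16
L_2(4) = (7)·(5)·(1)/[(4)·(2)·(-2)] = -35/16
L_3(4) = (7)·(5)·(3)/[(6)·(4)·(2)] = 35/16
Sum: 1·(-5/16) + 6·(21/16) + (-8)·(-35/16) + (-8)·(35/16) = 121/16

121/16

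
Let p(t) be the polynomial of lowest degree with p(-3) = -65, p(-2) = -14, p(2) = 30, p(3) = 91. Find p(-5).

Evaluate each Lagrange basis at t = -5:
L_0(-5) = (-3)·(-7)·(-8)/[(-1)·(-5)·(-6)] = 28/5
L_1(-5) = (-2)·(-7)·(-8)/[(1)·(-4)·(-5)] = -28/5
L_2(-5) = (-2)·(-3)·(-8)/[(5)·(4)·(-1)] = 12/5
L_3(-5) = (-2)·(-3)·(-7)/[(6)·(5)·(1)] = -7/5
Sum: (-65)·(28/5) + (-14)·(-28/5) + 30·(12/5) + 91·(-7/5) = -341

-341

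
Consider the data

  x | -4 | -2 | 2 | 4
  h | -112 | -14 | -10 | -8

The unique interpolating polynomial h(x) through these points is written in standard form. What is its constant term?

Build the Lagrange basis polynomials:
L_0(x) = (x + 2)(x - 2)(x - 4) / [-96] = -(1/96)x^3 + (1/24)x^2 + (1/24)x - 1/6
L_1(x) = (x + 4)(x - 2)(x - 4) / [48] = (1/48)x^3 - (1/24)x^2 - (1/3)x + 2/3
L_2(x) = (x + 4)(x + 2)(x - 4) / [-48] = -(1/48)x^3 - (1/24)x^2 + (1/3)x + 2/3
L_3(x) = (x + 4)(x + 2)(x - 2) / [96] = (1/96)x^3 + (1/24)x^2 - (1/24)x - 1/6
h(x) = (-112)·L_0 + (-14)·L_1 + (-10)·L_2 + (-8)·L_3
Only the constant term is needed; take it from each L_i and combine:
(-112)·(-1/6) + (-14)·(2/3) + (-10)·(2/3) + (-8)·(-1/6) = 4

4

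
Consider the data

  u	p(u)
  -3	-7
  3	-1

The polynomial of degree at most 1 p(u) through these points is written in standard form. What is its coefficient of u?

The leading coefficient equals the top divided difference p[-3,3].
p[-3,3] = (-1 - (-7)) / (3 - (-3)) = 1

1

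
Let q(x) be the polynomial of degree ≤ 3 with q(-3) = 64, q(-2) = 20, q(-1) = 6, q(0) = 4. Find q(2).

-36

Evaluate each Lagrange basis at x = 2:
L_0(2) = (4)·(3)·(2)/[(-1)·(-2)·(-3)] = -4
L_1(2) = (5)·(3)·(2)/[(1)·(-1)·(-2)] = 15
L_2(2) = (5)·(4)·(2)/[(2)·(1)·(-1)] = -20
L_3(2) = (5)·(4)·(3)/[(3)·(2)·(1)] = 10
Sum: 64·(-4) + 20·(15) + 6·(-20) + 4·(10) = -36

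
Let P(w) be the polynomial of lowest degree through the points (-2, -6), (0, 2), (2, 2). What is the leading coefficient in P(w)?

-1

Build the Lagrange basis polynomials:
L_0(w) = w(w - 2) / [8] = (1/8)w^2 - (1/4)w
L_1(w) = (w + 2)(w - 2) / [-4] = -(1/4)w^2 + 1
L_2(w) = (w + 2)w / [8] = (1/8)w^2 + (1/4)w
P(w) = (-6)·L_0 + 2·L_1 + 2·L_2
Only the coefficient of w^2 is needed; take it from each L_i and combine:
(-6)·(1/8) + 2·(-1/4) + 2·(1/8) = -1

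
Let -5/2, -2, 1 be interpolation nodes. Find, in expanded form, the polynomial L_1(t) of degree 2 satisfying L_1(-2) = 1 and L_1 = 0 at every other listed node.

L_1(t) = (t + 5/2)(t - 1) / [(1/2)·(-3)]
       = (t^2 + (3/2)t - 5/2) / (-3/2)

L_1(t) = -(2/3)t^2 - t + 5/3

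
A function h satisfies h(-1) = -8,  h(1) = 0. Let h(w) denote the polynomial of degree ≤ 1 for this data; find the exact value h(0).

Evaluate each Lagrange basis at w = 0:
L_0(0) = (-1)/[(-2)] = 1/2
L_1(0) = (1)/[(2)] = 1/2
Sum: (-8)·(1/2) + 0 = -4

-4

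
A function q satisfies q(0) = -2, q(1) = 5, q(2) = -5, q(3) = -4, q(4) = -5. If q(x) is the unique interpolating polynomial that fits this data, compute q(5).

Evaluate each Lagrange basis at x = 5:
L_0(5) = (4)·(3)·(2)·(1)/[(-1)·(-2)·(-3)·(-4)] = 1
L_1(5) = (5)·(3)·(2)·(1)/[(1)·(-1)·(-2)·(-3)] = -5
L_2(5) = (5)·(4)·(2)·(1)/[(2)·(1)·(-1)·(-2)] = 10
L_3(5) = (5)·(4)·(3)·(1)/[(3)·(2)·(1)·(-1)] = -10
L_4(5) = (5)·(4)·(3)·(2)/[(4)·(3)·(2)·(1)] = 5
Sum: (-2)·(1) + 5·(-5) + (-5)·(10) + (-4)·(-10) + (-5)·(5) = -62

-62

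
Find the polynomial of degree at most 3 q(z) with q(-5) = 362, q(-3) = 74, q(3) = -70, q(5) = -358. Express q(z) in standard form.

L_0(z) = (z + 3)(z - 3)(z - 5) / [-160] = -(1/160)z^3 + (1/32)z^2 + (9/160)z - 9/32
L_1(z) = (z + 5)(z - 3)(z - 5) / [96] = (1/96)z^3 - (1/32)z^2 - (25/96)z + 25/32
L_2(z) = (z + 5)(z + 3)(z - 5) / [-96] = -(1/96)z^3 - (1/32)z^2 + (25/96)z + 25/32
L_3(z) = (z + 5)(z + 3)(z - 3) / [160] = (1/160)z^3 + (1/32)z^2 - (9/160)z - 9/32
q(z) = 362·L_0 + 74·L_1 + (-70)·L_2 + (-358)·L_3
  362·L_0(z) = -(181/80)z^3 + (181/16)z^2 + (1629/80)z - 1629/16
  74·L_1(z) = (37/48)z^3 - (37/16)z^2 - (925/48)z + 925/16
  (-70)·L_2(z) = (35/48)z^3 + (35/16)z^2 - (875/48)z - 875/16
  (-358)·L_3(z) = -(179/80)z^3 - (179/16)z^2 + (1611/80)z + 1611/16
Adding term by term: -3z^3 + 3z + 2

q(z) = -3z^3 + 3z + 2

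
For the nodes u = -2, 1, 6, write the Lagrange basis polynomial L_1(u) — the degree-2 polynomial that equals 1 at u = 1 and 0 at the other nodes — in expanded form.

L_1(u) = -(1/15)u^2 + (4/15)u + 4/5

L_1(u) = (u + 2)(u - 6) / [(3)·(-5)]
       = (u^2 - 4u - 12) / (-15)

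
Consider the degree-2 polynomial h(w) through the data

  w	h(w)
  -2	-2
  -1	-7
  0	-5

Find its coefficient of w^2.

7/2

The leading coefficient equals the top divided difference h[-2,-1,0].
h[-2,-1] = (-7 - (-2)) / (-1 - (-2)) = -5
h[-1,0] = (-5 - (-7)) / (0 - (-1)) = 2
h[-2,-1,0] = (2 - (-5)) / (0 - (-2)) = 7/2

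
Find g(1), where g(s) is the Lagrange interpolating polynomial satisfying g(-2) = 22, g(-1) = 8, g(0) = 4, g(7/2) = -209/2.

Evaluate each Lagrange basis at s = 1:
L_0(1) = (2)·(1)·(-5/2)/[(-1)·(-2)·(-11/2)] = 5/11
L_1(1) = (3)·(1)·(-5/2)/[(1)·(-1)·(-9/2)] = -5/3
L_2(1) = (3)·(2)·(-5/2)/[(2)·(1)·(-7/2)] = 15/7
L_3(1) = (3)·(2)·(1)/[(11/2)·(9/2)·(7/2)] = 16/231
Sum: 22·(5/11) + 8·(-5/3) + 4·(15/7) + (-209/2)·(16/231) = -2

-2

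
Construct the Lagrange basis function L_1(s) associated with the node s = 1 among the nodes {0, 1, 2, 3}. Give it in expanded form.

L_1(s) = (1/2)s^3 - (5/2)s^2 + 3s

L_1(s) = s(s - 2)(s - 3) / [(1)·(-1)·(-2)]
       = (s^3 - 5s^2 + 6s) / (2)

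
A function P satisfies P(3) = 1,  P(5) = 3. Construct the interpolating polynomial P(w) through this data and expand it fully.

P(w) = w - 2

Build the Lagrange basis polynomials:
L_0(w) = (w - 5) / [-2] = -(1/2)w + 5/2
L_1(w) = (w - 3) / [2] = (1/2)w - 3/2
P(w) = 1·L_0 + 3·L_1
  1·L_0(w) = -(1/2)w + 5/2
  3·L_1(w) = (3/2)w - 9/2
Adding term by term: w - 2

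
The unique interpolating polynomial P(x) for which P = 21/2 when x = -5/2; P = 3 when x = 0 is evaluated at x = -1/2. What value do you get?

9/2

L_0(-1/2) = (-1/2)/[(-5/2)] = 1/5
L_1(-1/2) = (2)/[(5/2)] = 4/5
Sum: 21/2·(1/5) + 3·(4/5) = 9/2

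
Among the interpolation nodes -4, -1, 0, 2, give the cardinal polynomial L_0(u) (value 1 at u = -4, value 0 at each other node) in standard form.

L_0(u) = (u + 1)u(u - 2) / [(-3)·(-4)·(-6)]
       = (u^3 - u^2 - 2u) / (-72)

L_0(u) = -(1/72)u^3 + (1/72)u^2 + (1/36)u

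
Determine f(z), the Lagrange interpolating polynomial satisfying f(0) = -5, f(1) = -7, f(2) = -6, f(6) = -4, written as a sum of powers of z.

f(z) = -(4/15)z^3 + (23/10)z^2 - (121/30)z - 5

L_0(z) = (z - 1)(z - 2)(z - 6) / [-12] = -(1/12)z^3 + (3/4)z^2 - (5/3)z + 1
L_1(z) = z(z - 2)(z - 6) / [5] = (1/5)z^3 - (8/5)z^2 + (12/5)z
L_2(z) = z(z - 1)(z - 6) / [-8] = -(1/8)z^3 + (7/8)z^2 - (3/4)z
L_3(z) = z(z - 1)(z - 2) / [120] = (1/120)z^3 - (1/40)z^2 + (1/60)z
f(z) = (-5)·L_0 + (-7)·L_1 + (-6)·L_2 + (-4)·L_3
  (-5)·L_0(z) = (5/12)z^3 - (15/4)z^2 + (25/3)z - 5
  (-7)·L_1(z) = -(7/5)z^3 + (56/5)z^2 - (84/5)z
  (-6)·L_2(z) = (3/4)z^3 - (21/4)z^2 + (9/2)z
  (-4)·L_3(z) = -(1/30)z^3 + (1/10)z^2 - (1/15)z
Adding term by term: -(4/15)z^3 + (23/10)z^2 - (121/30)z - 5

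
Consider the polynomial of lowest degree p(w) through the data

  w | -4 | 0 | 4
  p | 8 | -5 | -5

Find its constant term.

-5

Build the Lagrange basis polynomials:
L_0(w) = w(w - 4) / [32] = (1/32)w^2 - (1/8)w
L_1(w) = (w + 4)(w - 4) / [-16] = -(1/16)w^2 + 1
L_2(w) = (w + 4)w / [32] = (1/32)w^2 + (1/8)w
p(w) = 8·L_0 + (-5)·L_1 + (-5)·L_2
Only the constant term is needed; take it from each L_i and combine:
8·(0) + (-5)·(1) + (-5)·(0) = -5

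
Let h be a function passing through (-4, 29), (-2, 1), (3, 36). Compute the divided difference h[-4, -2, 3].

3

h[-4,-2] = (1 - 29) / (-2 - (-4)) = -14
h[-2,3] = (36 - 1) / (3 - (-2)) = 7
h[-4,-2,3] = (7 - (-14)) / (3 - (-4)) = 3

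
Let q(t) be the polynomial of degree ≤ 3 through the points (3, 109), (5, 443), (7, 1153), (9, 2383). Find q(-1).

-7

Evaluate each Lagrange basis at t = -1:
L_0(-1) = (-6)·(-8)·(-10)/[(-2)·(-4)·(-6)] = 10
L_1(-1) = (-4)·(-8)·(-10)/[(2)·(-2)·(-4)] = -20
L_2(-1) = (-4)·(-6)·(-10)/[(4)·(2)·(-2)] = 15
L_3(-1) = (-4)·(-6)·(-8)/[(6)·(4)·(2)] = -4
Sum: 109·(10) + 443·(-20) + 1153·(15) + 2383·(-4) = -7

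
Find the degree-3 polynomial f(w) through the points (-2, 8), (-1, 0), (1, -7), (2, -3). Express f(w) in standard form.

f(w) = (1/4)w^3 + 2w^2 - (15/4)w - 11/2

L_0(w) = (w + 1)(w - 1)(w - 2) / [-12] = -(1/12)w^3 + (1/6)w^2 + (1/12)w - 1/6
L_1(w) = (w + 2)(w - 1)(w - 2) / [6] = (1/6)w^3 - (1/6)w^2 - (2/3)w + 2/3
L_2(w) = (w + 2)(w + 1)(w - 2) / [-6] = -(1/6)w^3 - (1/6)w^2 + (2/3)w + 2/3
L_3(w) = (w + 2)(w + 1)(w - 1) / [12] = (1/12)w^3 + (1/6)w^2 - (1/12)w - 1/6
f(w) = 8·L_0 + 0·L_1 + (-7)·L_2 + (-3)·L_3
  8·L_0(w) = -(2/3)w^3 + (4/3)w^2 + (2/3)w - 4/3
  0·L_1(w) = 0
  (-7)·L_2(w) = (7/6)w^3 + (7/6)w^2 - (14/3)w - 14/3
  (-3)·L_3(w) = -(1/4)w^3 - (1/2)w^2 + (1/4)w + 1/2
Adding term by term: (1/4)w^3 + 2w^2 - (15/4)w - 11/2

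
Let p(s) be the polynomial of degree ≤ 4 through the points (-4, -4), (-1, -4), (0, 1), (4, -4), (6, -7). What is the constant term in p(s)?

L_0(s) = (s + 1)s(s - 4)(s - 6) / [960] = (1/960)s^4 - (3/320)s^3 + (7/480)s^2 + (1/40)s
L_1(s) = (s + 4)s(s - 4)(s - 6) / [-105] = -(1/105)s^4 + (2/35)s^3 + (16/105)s^2 - (32/35)s
L_2(s) = (s + 4)(s + 1)(s - 4)(s - 6) / [96] = (1/96)s^4 - (5/96)s^3 - (11/48)s^2 + (5/6)s + 1
L_3(s) = (s + 4)(s + 1)s(s - 6) / [-320] = -(1/320)s^4 + (1/320)s^3 + (13/160)s^2 + (3/40)s
L_4(s) = (s + 4)(s + 1)s(s - 4) / [840] = (1/840)s^4 + (1/840)s^3 - (2/105)s^2 - (2/105)s
p(s) = (-4)·L_0 + (-4)·L_1 + 1·L_2 + (-4)·L_3 + (-7)·L_4
Only the constant term is needed; take it from each L_i and combine:
(-4)·(0) + (-4)·(0) + 1·(1) + (-4)·(0) + (-7)·(0) = 1

1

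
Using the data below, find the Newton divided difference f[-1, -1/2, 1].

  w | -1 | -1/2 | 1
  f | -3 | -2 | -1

-2/3

f[-1,-1/2] = (-2 - (-3)) / (-1/2 - (-1)) = 2
f[-1/2,1] = (-1 - (-2)) / (1 - (-1/2)) = 2/3
f[-1,-1/2,1] = (2/3 - 2) / (1 - (-1)) = -2/3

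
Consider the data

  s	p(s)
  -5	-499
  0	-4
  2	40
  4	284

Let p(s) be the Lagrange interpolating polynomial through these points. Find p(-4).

Evaluate each Lagrange basis at s = -4:
L_0(-4) = (-4)·(-6)·(-8)/[(-5)·(-7)·(-9)] = 64/105
L_1(-4) = (1)·(-6)·(-8)/[(5)·(-2)·(-4)] = 6/5
L_2(-4) = (1)·(-4)·(-8)/[(7)·(2)·(-2)] = -8/7
L_3(-4) = (1)·(-4)·(-6)/[(9)·(4)·(2)] = 1/3
Sum: (-499)·(64/105) + (-4)·(6/5) + 40·(-8/7) + 284·(1/3) = -260

-260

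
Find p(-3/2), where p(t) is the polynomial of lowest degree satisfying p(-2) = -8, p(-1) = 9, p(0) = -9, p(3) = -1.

Evaluate each Lagrange basis at t = -3/2:
L_0(-3/2) = (-1/2)·(-3/2)·(-9/2)/[(-1)·(-2)·(-5)] = 27/80
L_1(-3/2) = (1/2)·(-3/2)·(-9/2)/[(1)·(-1)·(-4)] = 27/32
L_2(-3/2) = (1/2)·(-1/2)·(-9/2)/[(2)·(1)·(-3)] = -3/16
L_3(-3/2) = (1/2)·(-1/2)·(-3/2)/[(5)·(4)·(3)] = 1/160
Sum: (-8)·(27/80) + 9·(27/32) + (-9)·(-3/16) + (-1)·(1/160) = 263/40

263/40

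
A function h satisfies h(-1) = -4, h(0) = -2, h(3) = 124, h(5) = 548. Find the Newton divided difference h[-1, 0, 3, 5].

h[-1,0] = (-2 - (-4)) / (0 - (-1)) = 2
h[0,3] = (124 - (-2)) / (3 - 0) = 42
h[3,5] = (548 - 124) / (5 - 3) = 212
h[-1,0,3] = (42 - 2) / (3 - (-1)) = 10
h[0,3,5] = (212 - 42) / (5 - 0) = 34
h[-1,0,3,5] = (34 - 10) / (5 - (-1)) = 4

4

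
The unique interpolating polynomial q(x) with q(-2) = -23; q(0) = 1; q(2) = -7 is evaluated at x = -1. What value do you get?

-7

Using Newton's divided-difference form:
q[-2,0] = (1 - (-23)) / (0 - (-2)) = 12
q[0,2] = (-7 - 1) / (2 - 0) = -4
q[-2,0,2] = (-4 - 12) / (2 - (-2)) = -4
q(-1) = -23 + 12·(1) + (-4)·(1)·(-1) = -7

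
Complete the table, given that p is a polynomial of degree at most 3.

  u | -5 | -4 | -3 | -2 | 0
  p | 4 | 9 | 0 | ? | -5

The 4 known values determine p uniquely (degree ≤ 3).
Evaluate each Lagrange basis at u = -2:
L_0(-2) = (2)·(1)·(-2)/[(-1)·(-2)·(-5)] = 2/5
L_1(-2) = (3)·(1)·(-2)/[(1)·(-1)·(-4)] = -3/2
L_2(-2) = (3)·(2)·(-2)/[(2)·(1)·(-3)] = 2
L_3(-2) = (3)·(2)·(1)/[(5)·(4)·(3)] = 1/10
Sum: 4·(2/5) + 9·(-3/2) + 0 + (-5)·(1/10) = -62/5

-62/5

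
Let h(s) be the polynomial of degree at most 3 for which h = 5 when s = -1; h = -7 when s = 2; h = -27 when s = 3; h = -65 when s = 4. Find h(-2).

13

L_0(-2) = (-4)·(-5)·(-6)/[(-3)·(-4)·(-5)] = 2
L_1(-2) = (-1)·(-5)·(-6)/[(3)·(-1)·(-2)] = -5
L_2(-2) = (-1)·(-4)·(-6)/[(4)·(1)·(-1)] = 6
L_3(-2) = (-1)·(-4)·(-5)/[(5)·(2)·(1)] = -2
Sum: 5·(2) + (-7)·(-5) + (-27)·(6) + (-65)·(-2) = 13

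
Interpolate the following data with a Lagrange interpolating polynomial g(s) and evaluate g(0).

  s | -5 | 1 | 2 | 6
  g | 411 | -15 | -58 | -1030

L_0(0) = (-1)·(-2)·(-6)/[(-6)·(-7)·(-11)] = 2/77
L_1(0) = (5)·(-2)·(-6)/[(6)·(-1)·(-5)] = 2
L_2(0) = (5)·(-1)·(-6)/[(7)·(1)·(-4)] = -15/14
L_3(0) = (5)·(-1)·(-2)/[(11)·(5)·(4)] = 1/22
Sum: 411·(2/77) + (-15)·(2) + (-58)·(-15/14) + (-1030)·(1/22) = -4

-4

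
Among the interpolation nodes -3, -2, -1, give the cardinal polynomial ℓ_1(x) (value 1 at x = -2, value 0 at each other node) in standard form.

ℓ_1(x) = (x + 3)(x + 1) / [(1)·(-1)]
       = (x^2 + 4x + 3) / (-1)

ℓ_1(x) = -x^2 - 4x - 3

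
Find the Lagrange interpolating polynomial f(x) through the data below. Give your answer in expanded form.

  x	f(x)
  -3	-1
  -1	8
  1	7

f(x) = -(5/4)x^2 - (1/2)x + 35/4

Build the Lagrange basis polynomials:
L_0(x) = (x + 1)(x - 1) / [8] = (1/8)x^2 - 1/8
L_1(x) = (x + 3)(x - 1) / [-4] = -(1/4)x^2 - (1/2)x + 3/4
L_2(x) = (x + 3)(x + 1) / [8] = (1/8)x^2 + (1/2)x + 3/8
f(x) = (-1)·L_0 + 8·L_1 + 7·L_2
  (-1)·L_0(x) = -(1/8)x^2 + 1/8
  8·L_1(x) = -2x^2 - 4x + 6
  7·L_2(x) = (7/8)x^2 + (7/2)x + 21/8
Adding term by term: -(5/4)x^2 - (1/2)x + 35/4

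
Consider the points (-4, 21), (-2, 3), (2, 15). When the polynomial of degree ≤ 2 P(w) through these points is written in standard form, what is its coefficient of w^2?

2

L_0(w) = (w + 2)(w - 2) / [12] = (1/12)w^2 - 1/3
L_1(w) = (w + 4)(w - 2) / [-8] = -(1/8)w^2 - (1/4)w + 1
L_2(w) = (w + 4)(w + 2) / [24] = (1/24)w^2 + (1/4)w + 1/3
P(w) = 21·L_0 + 3·L_1 + 15·L_2
Only the coefficient of w^2 is needed; take it from each L_i and combine:
21·(1/12) + 3·(-1/8) + 15·(1/24) = 2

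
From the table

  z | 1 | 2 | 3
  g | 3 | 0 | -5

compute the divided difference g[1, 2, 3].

-1

g[1,2] = (0 - 3) / (2 - 1) = -3
g[2,3] = (-5 - 0) / (3 - 2) = -5
g[1,2,3] = (-5 - (-3)) / (3 - 1) = -1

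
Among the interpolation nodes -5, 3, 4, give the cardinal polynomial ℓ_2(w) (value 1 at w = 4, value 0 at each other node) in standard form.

ℓ_2(w) = (1/9)w^2 + (2/9)w - 5/3

ℓ_2(w) = (w + 5)(w - 3) / [(9)·(1)]
       = (w^2 + 2w - 15) / (9)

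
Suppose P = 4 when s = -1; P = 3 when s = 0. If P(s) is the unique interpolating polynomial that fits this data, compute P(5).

Evaluate each Lagrange basis at s = 5:
L_0(5) = (5)/[(-1)] = -5
L_1(5) = (6)/[(1)] = 6
Sum: 4·(-5) + 3·(6) = -2

-2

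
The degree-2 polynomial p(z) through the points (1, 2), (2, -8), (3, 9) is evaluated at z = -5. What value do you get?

629

Evaluate each Lagrange basis at z = -5:
L_0(-5) = (-7)·(-8)/[(-1)·(-2)] = 28
L_1(-5) = (-6)·(-8)/[(1)·(-1)] = -48
L_2(-5) = (-6)·(-7)/[(2)·(1)] = 21
Sum: 2·(28) + (-8)·(-48) + 9·(21) = 629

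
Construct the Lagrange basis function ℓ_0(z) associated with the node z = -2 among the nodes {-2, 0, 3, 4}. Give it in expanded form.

ℓ_0(z) = z(z - 3)(z - 4) / [(-2)·(-5)·(-6)]
       = (z^3 - 7z^2 + 12z) / (-60)

ℓ_0(z) = -(1/60)z^3 + (7/60)z^2 - (1/5)z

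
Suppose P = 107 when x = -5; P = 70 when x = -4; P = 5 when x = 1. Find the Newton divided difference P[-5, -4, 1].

P[-5,-4] = (70 - 107) / (-4 - (-5)) = -37
P[-4,1] = (5 - 70) / (1 - (-4)) = -13
P[-5,-4,1] = (-13 - (-37)) / (1 - (-5)) = 4

4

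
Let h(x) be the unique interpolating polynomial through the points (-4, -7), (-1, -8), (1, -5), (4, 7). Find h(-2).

-83/10

Using Newton's divided-difference form:
h[-4,-1] = (-8 - (-7)) / (-1 - (-4)) = -1/3
h[-1,1] = (-5 - (-8)) / (1 - (-1)) = 3/2
h[1,4] = (7 - (-5)) / (4 - 1) = 4
h[-4,-1,1] = (3/2 - (-1/3)) / (1 - (-4)) = 11/30
h[-1,1,4] = (4 - 3/2) / (4 - (-1)) = 1/2
h[-4,-1,1,4] = (1/2 - 11/30) / (4 - (-4)) = 1/60
h(-2) = -7 + (-1/3)·(2) + (11/30)·(2)·(-1) + (1/60)·(2)·(-1)·(-3) = -83/10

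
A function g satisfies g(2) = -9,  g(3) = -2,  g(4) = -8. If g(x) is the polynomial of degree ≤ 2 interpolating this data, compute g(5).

-27

Evaluate each Lagrange basis at x = 5:
L_0(5) = (2)·(1)/[(-1)·(-2)] = 1
L_1(5) = (3)·(1)/[(1)·(-1)] = -3
L_2(5) = (3)·(2)/[(2)·(1)] = 3
Sum: (-9)·(1) + (-2)·(-3) + (-8)·(3) = -27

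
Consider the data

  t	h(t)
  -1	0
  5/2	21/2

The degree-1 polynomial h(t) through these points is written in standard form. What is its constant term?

3

L_0(t) = (t - 5/2) / [-7/2] = -(2/7)t + 5/7
L_1(t) = (t + 1) / [7/2] = (2/7)t + 2/7
h(t) = 0·L_0 + (21/2)·L_1
Only the constant term is needed; take it from each L_i and combine:
0·(5/7) + (21/2)·(2/7) = 3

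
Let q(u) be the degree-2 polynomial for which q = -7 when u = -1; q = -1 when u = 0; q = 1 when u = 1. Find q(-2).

L_0(-2) = (-2)·(-3)/[(-1)·(-2)] = 3
L_1(-2) = (-1)·(-3)/[(1)·(-1)] = -3
L_2(-2) = (-1)·(-2)/[(2)·(1)] = 1
Sum: (-7)·(3) + (-1)·(-3) + 1·(1) = -17

-17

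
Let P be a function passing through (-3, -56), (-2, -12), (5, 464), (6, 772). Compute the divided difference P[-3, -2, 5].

3

P[-3,-2] = (-12 - (-56)) / (-2 - (-3)) = 44
P[-2,5] = (464 - (-12)) / (5 - (-2)) = 68
P[-3,-2,5] = (68 - 44) / (5 - (-3)) = 3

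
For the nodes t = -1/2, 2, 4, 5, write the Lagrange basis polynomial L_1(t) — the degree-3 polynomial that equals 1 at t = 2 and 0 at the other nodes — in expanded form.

L_1(t) = (t + 1/2)(t - 4)(t - 5) / [(5/2)·(-2)·(-3)]
       = (t^3 - (17/2)t^2 + (31/2)t + 10) / (15)

L_1(t) = (1/15)t^3 - (17/30)t^2 + (31/30)t + 2/3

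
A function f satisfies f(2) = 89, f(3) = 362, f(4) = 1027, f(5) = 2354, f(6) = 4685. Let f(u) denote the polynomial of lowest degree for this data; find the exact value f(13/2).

L_0(13/2) = (7/2)·(5/2)·(3/2)·(1/2)/[(-1)·(-2)·(-3)·(-4)] = 35/128
L_1(13/2) = (9/2)·(5/2)·(3/2)·(1/2)/[(1)·(-1)·(-2)·(-3)] = -45/32
L_2(13/2) = (9/2)·(7/2)·(3/2)·(1/2)/[(2)·(1)·(-1)·(-2)] = 189/64
L_3(13/2) = (9/2)·(7/2)·(5/2)·(1/2)/[(3)·(2)·(1)·(-1)] = -105/32
L_4(13/2) = (9/2)·(7/2)·(5/2)·(3/2)/[(4)·(3)·(2)·(1)] = 315/128
Sum: 89·(35/128) + 362·(-45/32) + 1027·(189/64) + 2354·(-105/32) + 4685·(315/128) = 101657/16

101657/16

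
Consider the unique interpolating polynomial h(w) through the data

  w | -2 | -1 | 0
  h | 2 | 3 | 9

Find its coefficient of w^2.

L_0(w) = (w + 1)w / [2] = (1/2)w^2 + (1/2)w
L_1(w) = (w + 2)w / [-1] = -w^2 - 2w
L_2(w) = (w + 2)(w + 1) / [2] = (1/2)w^2 + (3/2)w + 1
h(w) = 2·L_0 + 3·L_1 + 9·L_2
Only the coefficient of w^2 is needed; take it from each L_i and combine:
2·(1/2) + 3·(-1) + 9·(1/2) = 5/2

5/2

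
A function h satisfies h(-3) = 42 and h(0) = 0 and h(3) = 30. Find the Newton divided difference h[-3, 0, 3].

4

h[-3,0] = (0 - 42) / (0 - (-3)) = -14
h[0,3] = (30 - 0) / (3 - 0) = 10
h[-3,0,3] = (10 - (-14)) / (3 - (-3)) = 4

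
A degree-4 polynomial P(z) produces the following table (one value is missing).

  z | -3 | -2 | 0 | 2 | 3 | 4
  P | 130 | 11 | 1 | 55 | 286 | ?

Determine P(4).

893

The 5 known values determine P uniquely (degree ≤ 4).
Evaluate each Lagrange basis at z = 4:
L_0(4) = (6)·(4)·(2)·(1)/[(-1)·(-3)·(-5)·(-6)] = 8/15
L_1(4) = (7)·(4)·(2)·(1)/[(1)·(-2)·(-4)·(-5)] = -7/5
L_2(4) = (7)·(6)·(2)·(1)/[(3)·(2)·(-2)·(-3)] = 7/3
L_3(4) = (7)·(6)·(4)·(1)/[(5)·(4)·(2)·(-1)] = -21/5
L_4(4) = (7)·(6)·(4)·(2)/[(6)·(5)·(3)·(1)] = 56/15
Sum: 130·(8/15) + 11·(-7/5) + 1·(7/3) + 55·(-21/5) + 286·(56/15) = 893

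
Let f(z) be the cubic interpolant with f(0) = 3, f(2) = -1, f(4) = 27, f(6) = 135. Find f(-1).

Using Newton's divided-difference form:
f[0,2] = (-1 - 3) / (2 - 0) = -2
f[2,4] = (27 - (-1)) / (4 - 2) = 14
f[4,6] = (135 - 27) / (6 - 4) = 54
f[0,2,4] = (14 - (-2)) / (4 - 0) = 4
f[2,4,6] = (54 - 14) / (6 - 2) = 10
f[0,2,4,6] = (10 - 4) / (6 - 0) = 1
f(-1) = 3 + (-2)·(-1) + 4·(-1)·(-3) + 1·(-1)·(-3)·(-5) = 2

2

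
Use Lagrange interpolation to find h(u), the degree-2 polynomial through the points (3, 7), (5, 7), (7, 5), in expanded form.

h(u) = -(1/4)u^2 + 2u + 13/4

Build the Lagrange basis polynomials:
L_0(u) = (u - 5)(u - 7) / [8] = (1/8)u^2 - (3/2)u + 35/8
L_1(u) = (u - 3)(u - 7) / [-4] = -(1/4)u^2 + (5/2)u - 21/4
L_2(u) = (u - 3)(u - 5) / [8] = (1/8)u^2 - u + 15/8
h(u) = 7·L_0 + 7·L_1 + 5·L_2
  7·L_0(u) = (7/8)u^2 - (21/2)u + 245/8
  7·L_1(u) = -(7/4)u^2 + (35/2)u - 147/4
  5·L_2(u) = (5/8)u^2 - 5u + 75/8
Adding term by term: -(1/4)u^2 + 2u + 13/4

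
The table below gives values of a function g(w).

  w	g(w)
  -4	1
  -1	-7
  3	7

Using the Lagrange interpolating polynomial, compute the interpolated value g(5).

172/7

Evaluate each Lagrange basis at w = 5:
L_0(5) = (6)·(2)/[(-3)·(-7)] = 4/7
L_1(5) = (9)·(2)/[(3)·(-4)] = -3/2
L_2(5) = (9)·(6)/[(7)·(4)] = 27/14
Sum: 1·(4/7) + (-7)·(-3/2) + 7·(27/14) = 172/7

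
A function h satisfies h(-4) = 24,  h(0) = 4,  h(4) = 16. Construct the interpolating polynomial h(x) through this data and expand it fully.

h(x) = x^2 - x + 4

Newton's divided differences:
h[-4,0] = (4 - 24) / (0 - (-4)) = -5
h[0,4] = (16 - 4) / (4 - 0) = 3
h[-4,0,4] = (3 - (-5)) / (4 - (-4)) = 1
h(x) = 24 + (-5)·(x + 4) + 1·(x + 4)x
Expanding: h(x) = x^2 - x + 4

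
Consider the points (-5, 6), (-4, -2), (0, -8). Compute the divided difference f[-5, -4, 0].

13/10

f[-5,-4] = (-2 - 6) / (-4 - (-5)) = -8
f[-4,0] = (-8 - (-2)) / (0 - (-4)) = -3/2
f[-5,-4,0] = (-3/2 - (-8)) / (0 - (-5)) = 13/10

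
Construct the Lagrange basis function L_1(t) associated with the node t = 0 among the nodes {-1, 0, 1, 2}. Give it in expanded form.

L_1(t) = (1/2)t^3 - t^2 - (1/2)t + 1

L_1(t) = (t + 1)(t - 1)(t - 2) / [(1)·(-1)·(-2)]
       = (t^3 - 2t^2 - t + 2) / (2)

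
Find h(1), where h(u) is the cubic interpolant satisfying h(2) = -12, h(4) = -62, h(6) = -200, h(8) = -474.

-5

Using Newton's divided-difference form:
h[2,4] = (-62 - (-12)) / (4 - 2) = -25
h[4,6] = (-200 - (-62)) / (6 - 4) = -69
h[6,8] = (-474 - (-200)) / (8 - 6) = -137
h[2,4,6] = (-69 - (-25)) / (6 - 2) = -11
h[4,6,8] = (-137 - (-69)) / (8 - 4) = -17
h[2,4,6,8] = (-17 - (-11)) / (8 - 2) = -1
h(1) = -12 + (-25)·(-1) + (-11)·(-1)·(-3) + (-1)·(-1)·(-3)·(-5) = -5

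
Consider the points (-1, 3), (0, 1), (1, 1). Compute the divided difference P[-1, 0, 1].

1

P[-1,0] = (1 - 3) / (0 - (-1)) = -2
P[0,1] = (1 - 1) / (1 - 0) = 0
P[-1,0,1] = (0 - (-2)) / (1 - (-1)) = 1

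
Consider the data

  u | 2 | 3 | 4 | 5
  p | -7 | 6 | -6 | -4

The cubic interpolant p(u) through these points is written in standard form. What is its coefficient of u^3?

L_0(u) = (u - 3)(u - 4)(u - 5) / [-6] = -(1/6)u^3 + 2u^2 - (47/6)u + 10
L_1(u) = (u - 2)(u - 4)(u - 5) / [2] = (1/2)u^3 - (11/2)u^2 + 19u - 20
L_2(u) = (u - 2)(u - 3)(u - 5) / [-2] = -(1/2)u^3 + 5u^2 - (31/2)u + 15
L_3(u) = (u - 2)(u - 3)(u - 4) / [6] = (1/6)u^3 - (3/2)u^2 + (13/3)u - 4
p(u) = (-7)·L_0 + 6·L_1 + (-6)·L_2 + (-4)·L_3
Only the coefficient of u^3 is needed; take it from each L_i and combine:
(-7)·(-1/6) + 6·(1/2) + (-6)·(-1/2) + (-4)·(1/6) = 13/2

13/2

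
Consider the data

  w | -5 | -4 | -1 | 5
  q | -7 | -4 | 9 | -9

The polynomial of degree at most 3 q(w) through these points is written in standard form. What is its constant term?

Build the Lagrange basis polynomials:
L_0(w) = (w + 4)(w + 1)(w - 5) / [-40] = -(1/40)w^3 + (21/40)w + 1/2
L_1(w) = (w + 5)(w + 1)(w - 5) / [27] = (1/27)w^3 + (1/27)w^2 - (25/27)w - 25/27
L_2(w) = (w + 5)(w + 4)(w - 5) / [-72] = -(1/72)w^3 - (1/18)w^2 + (25/72)w + 25/18
L_3(w) = (w + 5)(w + 4)(w + 1) / [540] = (1/540)w^3 + (1/54)w^2 + (29/540)w + 1/27
q(w) = (-7)·L_0 + (-4)·L_1 + 9·L_2 + (-9)·L_3
Only the constant term is needed; take it from each L_i and combine:
(-7)·(1/2) + (-4)·(-25/27) + 9·(25/18) + (-9)·(1/27) = 334/27

334/27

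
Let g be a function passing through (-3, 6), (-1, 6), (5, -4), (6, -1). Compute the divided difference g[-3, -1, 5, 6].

7/72

g[-3,-1] = (6 - 6) / (-1 - (-3)) = 0
g[-1,5] = (-4 - 6) / (5 - (-1)) = -5/3
g[5,6] = (-1 - (-4)) / (6 - 5) = 3
g[-3,-1,5] = (-5/3 - 0) / (5 - (-3)) = -5/24
g[-1,5,6] = (3 - (-5/3)) / (6 - (-1)) = 2/3
g[-3,-1,5,6] = (2/3 - (-5/24)) / (6 - (-3)) = 7/72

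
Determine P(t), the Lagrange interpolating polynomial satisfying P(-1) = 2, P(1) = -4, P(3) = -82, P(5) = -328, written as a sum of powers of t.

L_0(t) = (t - 1)(t - 3)(t - 5) / [-48] = -(1/48)t^3 + (3/16)t^2 - (23/48)t + 5/16
L_1(t) = (t + 1)(t - 3)(t - 5) / [16] = (1/16)t^3 - (7/16)t^2 + (7/16)t + 15/16
L_2(t) = (t + 1)(t - 1)(t - 5) / [-16] = -(1/16)t^3 + (5/16)t^2 + (1/16)t - 5/16
L_3(t) = (t + 1)(t - 1)(t - 3) / [48] = (1/48)t^3 - (1/16)t^2 - (1/48)t + 1/16
P(t) = 2·L_0 + (-4)·L_1 + (-82)·L_2 + (-328)·L_3
  2·L_0(t) = -(1/24)t^3 + (3/8)t^2 - (23/24)t + 5/8
  (-4)·L_1(t) = -(1/4)t^3 + (7/4)t^2 - (7/4)t - 15/4
  (-82)·L_2(t) = (41/8)t^3 - (205/8)t^2 - (41/8)t + 205/8
  (-328)·L_3(t) = -(41/6)t^3 + (41/2)t^2 + (41/6)t - 41/2
Adding term by term: -2t^3 - 3t^2 - t + 2

P(t) = -2t^3 - 3t^2 - t + 2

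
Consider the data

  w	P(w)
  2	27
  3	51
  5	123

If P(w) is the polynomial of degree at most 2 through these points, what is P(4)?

83

L_0(4) = (1)·(-1)/[(-1)·(-3)] = -1/3
L_1(4) = (2)·(-1)/[(1)·(-2)] = 1
L_2(4) = (2)·(1)/[(3)·(2)] = 1/3
Sum: 27·(-1/3) + 51·(1) + 123·(1/3) = 83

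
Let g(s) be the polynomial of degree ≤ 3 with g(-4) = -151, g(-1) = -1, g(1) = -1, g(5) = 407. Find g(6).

Using Newton's divided-difference form:
g[-4,-1] = (-1 - (-151)) / (-1 - (-4)) = 50
g[-1,1] = (-1 - (-1)) / (1 - (-1)) = 0
g[1,5] = (407 - (-1)) / (5 - 1) = 102
g[-4,-1,1] = (0 - 50) / (1 - (-4)) = -10
g[-1,1,5] = (102 - 0) / (5 - (-1)) = 17
g[-4,-1,1,5] = (17 - (-10)) / (5 - (-4)) = 3
g(6) = -151 + 50·(10) + (-10)·(10)·(7) + 3·(10)·(7)·(5) = 699

699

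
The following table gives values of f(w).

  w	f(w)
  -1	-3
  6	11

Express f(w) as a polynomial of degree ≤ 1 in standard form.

Build the Lagrange basis polynomials:
L_0(w) = (w - 6) / [-7] = -(1/7)w + 6/7
L_1(w) = (w + 1) / [7] = (1/7)w + 1/7
f(w) = (-3)·L_0 + 11·L_1
  (-3)·L_0(w) = (3/7)w - 18/7
  11·L_1(w) = (11/7)w + 11/7
Adding term by term: 2w - 1

f(w) = 2w - 1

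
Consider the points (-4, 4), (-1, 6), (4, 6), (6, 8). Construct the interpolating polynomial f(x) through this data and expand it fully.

f(x) = (19/840)x^3 - (17/280)x^2 - (47/420)x + 209/35

Build the Lagrange basis polynomials:
L_0(x) = (x + 1)(x - 4)(x - 6) / [-240] = -(1/240)x^3 + (3/80)x^2 - (7/120)x - 1/10
L_1(x) = (x + 4)(x - 4)(x - 6) / [105] = (1/105)x^3 - (2/35)x^2 - (16/105)x + 32/35
L_2(x) = (x + 4)(x + 1)(x - 6) / [-80] = -(1/80)x^3 + (1/80)x^2 + (13/40)x + 3/10
L_3(x) = (x + 4)(x + 1)(x - 4) / [140] = (1/140)x^3 + (1/140)x^2 - (4/35)x - 4/35
f(x) = 4·L_0 + 6·L_1 + 6·L_2 + 8·L_3
  4·L_0(x) = -(1/60)x^3 + (3/20)x^2 - (7/30)x - 2/5
  6·L_1(x) = (2/35)x^3 - (12/35)x^2 - (32/35)x + 192/35
  6·L_2(x) = -(3/40)x^3 + (3/40)x^2 + (39/20)x + 9/5
  8·L_3(x) = (2/35)x^3 + (2/35)x^2 - (32/35)x - 32/35
Adding term by term: (19/840)x^3 - (17/280)x^2 - (47/420)x + 209/35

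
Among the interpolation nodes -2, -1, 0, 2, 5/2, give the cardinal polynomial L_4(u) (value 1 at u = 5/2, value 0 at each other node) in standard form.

L_4(u) = (16/315)u^4 + (16/315)u^3 - (64/315)u^2 - (64/315)u

L_4(u) = (u + 2)(u + 1)u(u - 2) / [(9/2)·(7/2)·(5/2)·(1/2)]
       = (u^4 + u^3 - 4u^2 - 4u) / (315/16)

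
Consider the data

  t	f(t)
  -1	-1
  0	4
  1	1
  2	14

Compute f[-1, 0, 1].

-4

f[-1,0] = (4 - (-1)) / (0 - (-1)) = 5
f[0,1] = (1 - 4) / (1 - 0) = -3
f[-1,0,1] = (-3 - 5) / (1 - (-1)) = -4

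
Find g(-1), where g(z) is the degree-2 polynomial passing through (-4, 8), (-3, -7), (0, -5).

Evaluate each Lagrange basis at z = -1:
L_0(-1) = (2)·(-1)/[(-1)·(-4)] = -1/2
L_1(-1) = (3)·(-1)/[(1)·(-3)] = 1
L_2(-1) = (3)·(2)/[(4)·(3)] = 1/2
Sum: 8·(-1/2) + (-7)·(1) + (-5)·(1/2) = -27/2

-27/2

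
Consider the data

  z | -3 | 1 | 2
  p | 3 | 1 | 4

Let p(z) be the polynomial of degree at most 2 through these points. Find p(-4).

7

Evaluate each Lagrange basis at z = -4:
L_0(-4) = (-5)·(-6)/[(-4)·(-5)] = 3/2
L_1(-4) = (-1)·(-6)/[(4)·(-1)] = -3/2
L_2(-4) = (-1)·(-5)/[(5)·(1)] = 1
Sum: 3·(3/2) + 1·(-3/2) + 4·(1) = 7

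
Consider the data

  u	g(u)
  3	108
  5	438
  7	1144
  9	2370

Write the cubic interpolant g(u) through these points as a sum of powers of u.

L_0(u) = (u - 5)(u - 7)(u - 9) / [-48] = -(1/48)u^3 + (7/16)u^2 - (143/48)u + 105/16
L_1(u) = (u - 3)(u - 7)(u - 9) / [16] = (1/16)u^3 - (19/16)u^2 + (111/16)u - 189/16
L_2(u) = (u - 3)(u - 5)(u - 9) / [-16] = -(1/16)u^3 + (17/16)u^2 - (87/16)u + 135/16
L_3(u) = (u - 3)(u - 5)(u - 7) / [48] = (1/48)u^3 - (5/16)u^2 + (71/48)u - 35/16
g(u) = 108·L_0 + 438·L_1 + 1144·L_2 + 2370·L_3
  108·L_0(u) = -(9/4)u^3 + (189/4)u^2 - (1287/4)u + 2835/4
  438·L_1(u) = (219/8)u^3 - (4161/8)u^2 + (24309/8)u - 41391/8
  1144·L_2(u) = -(143/2)u^3 + (2431/2)u^2 - (12441/2)u + 19305/2
  2370·L_3(u) = (395/8)u^3 - (5925/8)u^2 + (28045/8)u - 41475/8
Adding term by term: 3u^3 + 2u^2 + 2u + 3

g(u) = 3u^3 + 2u^2 + 2u + 3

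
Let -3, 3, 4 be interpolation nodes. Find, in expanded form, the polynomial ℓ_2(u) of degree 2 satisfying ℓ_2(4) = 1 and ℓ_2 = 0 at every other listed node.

ℓ_2(u) = (1/7)u^2 - 9/7

ℓ_2(u) = (u + 3)(u - 3) / [(7)·(1)]
       = (u^2 - 9) / (7)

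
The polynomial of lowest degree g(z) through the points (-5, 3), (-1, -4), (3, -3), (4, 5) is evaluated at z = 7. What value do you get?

922/15

Evaluate each Lagrange basis at z = 7:
L_0(7) = (8)·(4)·(3)/[(-4)·(-8)·(-9)] = -1/3
L_1(7) = (12)·(4)·(3)/[(4)·(-4)·(-5)] = 9/5
L_2(7) = (12)·(8)·(3)/[(8)·(4)·(-1)] = -9
L_3(7) = (12)·(8)·(4)/[(9)·(5)·(1)] = 128/15
Sum: 3·(-1/3) + (-4)·(9/5) + (-3)·(-9) + 5·(128/15) = 922/15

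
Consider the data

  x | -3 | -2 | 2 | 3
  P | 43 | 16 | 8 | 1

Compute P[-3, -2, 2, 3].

-1

P[-3,-2] = (16 - 43) / (-2 - (-3)) = -27
P[-2,2] = (8 - 16) / (2 - (-2)) = -2
P[2,3] = (1 - 8) / (3 - 2) = -7
P[-3,-2,2] = (-2 - (-27)) / (2 - (-3)) = 5
P[-2,2,3] = (-7 - (-2)) / (3 - (-2)) = -1
P[-3,-2,2,3] = (-1 - 5) / (3 - (-3)) = -1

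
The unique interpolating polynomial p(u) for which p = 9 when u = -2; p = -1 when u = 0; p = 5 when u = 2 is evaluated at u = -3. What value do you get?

20

Using Newton's divided-difference form:
p[-2,0] = (-1 - 9) / (0 - (-2)) = -5
p[0,2] = (5 - (-1)) / (2 - 0) = 3
p[-2,0,2] = (3 - (-5)) / (2 - (-2)) = 2
p(-3) = 9 + (-5)·(-1) + 2·(-1)·(-3) = 20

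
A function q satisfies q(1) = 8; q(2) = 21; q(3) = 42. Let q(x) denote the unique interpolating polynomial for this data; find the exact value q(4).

Evaluate each Lagrange basis at x = 4:
L_0(4) = (2)·(1)/[(-1)·(-2)] = 1
L_1(4) = (3)·(1)/[(1)·(-1)] = -3
L_2(4) = (3)·(2)/[(2)·(1)] = 3
Sum: 8·(1) + 21·(-3) + 42·(3) = 71

71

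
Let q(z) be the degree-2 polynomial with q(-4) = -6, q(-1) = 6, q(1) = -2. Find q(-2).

Evaluate each Lagrange basis at z = -2:
L_0(-2) = (-1)·(-3)/[(-3)·(-5)] = 1/5
L_1(-2) = (2)·(-3)/[(3)·(-2)] = 1
L_2(-2) = (2)·(-1)/[(5)·(2)] = -1/5
Sum: (-6)·(1/5) + 6·(1) + (-2)·(-1/5) = 26/5

26/5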